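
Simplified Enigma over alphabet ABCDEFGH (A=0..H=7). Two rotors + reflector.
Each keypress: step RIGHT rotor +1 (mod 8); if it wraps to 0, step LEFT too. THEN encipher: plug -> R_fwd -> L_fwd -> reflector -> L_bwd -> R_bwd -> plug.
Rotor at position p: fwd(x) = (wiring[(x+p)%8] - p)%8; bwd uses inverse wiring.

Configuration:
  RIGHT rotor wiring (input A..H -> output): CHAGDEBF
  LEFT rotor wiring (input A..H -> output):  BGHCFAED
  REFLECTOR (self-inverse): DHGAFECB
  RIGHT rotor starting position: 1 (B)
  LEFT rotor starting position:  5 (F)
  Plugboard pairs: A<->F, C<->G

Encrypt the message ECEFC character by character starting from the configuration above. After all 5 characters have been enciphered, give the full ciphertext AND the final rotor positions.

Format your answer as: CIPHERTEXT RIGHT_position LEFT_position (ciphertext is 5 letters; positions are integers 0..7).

Answer: CGAGE 6 5

Derivation:
Char 1 ('E'): step: R->2, L=5; E->plug->E->R->H->L->A->refl->D->L'->A->R'->G->plug->C
Char 2 ('C'): step: R->3, L=5; C->plug->G->R->E->L->B->refl->H->L'->B->R'->C->plug->G
Char 3 ('E'): step: R->4, L=5; E->plug->E->R->G->L->F->refl->E->L'->D->R'->F->plug->A
Char 4 ('F'): step: R->5, L=5; F->plug->A->R->H->L->A->refl->D->L'->A->R'->C->plug->G
Char 5 ('C'): step: R->6, L=5; C->plug->G->R->F->L->C->refl->G->L'->C->R'->E->plug->E
Final: ciphertext=CGAGE, RIGHT=6, LEFT=5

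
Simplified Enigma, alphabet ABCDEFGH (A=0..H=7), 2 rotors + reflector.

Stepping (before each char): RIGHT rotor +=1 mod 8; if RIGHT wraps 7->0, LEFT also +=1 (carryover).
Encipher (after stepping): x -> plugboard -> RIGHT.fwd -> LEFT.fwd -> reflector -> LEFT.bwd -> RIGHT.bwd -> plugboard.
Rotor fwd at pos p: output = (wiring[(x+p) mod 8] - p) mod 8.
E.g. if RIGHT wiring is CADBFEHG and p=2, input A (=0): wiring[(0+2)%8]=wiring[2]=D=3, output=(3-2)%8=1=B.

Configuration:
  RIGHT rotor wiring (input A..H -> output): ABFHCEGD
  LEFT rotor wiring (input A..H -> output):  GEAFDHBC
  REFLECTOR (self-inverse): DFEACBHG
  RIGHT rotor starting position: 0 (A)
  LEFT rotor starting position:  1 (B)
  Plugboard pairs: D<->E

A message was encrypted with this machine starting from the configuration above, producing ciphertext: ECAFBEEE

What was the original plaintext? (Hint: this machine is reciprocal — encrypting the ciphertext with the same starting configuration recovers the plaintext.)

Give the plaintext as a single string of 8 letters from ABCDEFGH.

Char 1 ('E'): step: R->1, L=1; E->plug->D->R->B->L->H->refl->G->L'->E->R'->B->plug->B
Char 2 ('C'): step: R->2, L=1; C->plug->C->R->A->L->D->refl->A->L'->F->R'->B->plug->B
Char 3 ('A'): step: R->3, L=1; A->plug->A->R->E->L->G->refl->H->L'->B->R'->C->plug->C
Char 4 ('F'): step: R->4, L=1; F->plug->F->R->F->L->A->refl->D->L'->A->R'->B->plug->B
Char 5 ('B'): step: R->5, L=1; B->plug->B->R->B->L->H->refl->G->L'->E->R'->E->plug->D
Char 6 ('E'): step: R->6, L=1; E->plug->D->R->D->L->C->refl->E->L'->C->R'->C->plug->C
Char 7 ('E'): step: R->7, L=1; E->plug->D->R->G->L->B->refl->F->L'->H->R'->H->plug->H
Char 8 ('E'): step: R->0, L->2 (L advanced); E->plug->D->R->H->L->C->refl->E->L'->G->R'->G->plug->G

Answer: BBCBDCHG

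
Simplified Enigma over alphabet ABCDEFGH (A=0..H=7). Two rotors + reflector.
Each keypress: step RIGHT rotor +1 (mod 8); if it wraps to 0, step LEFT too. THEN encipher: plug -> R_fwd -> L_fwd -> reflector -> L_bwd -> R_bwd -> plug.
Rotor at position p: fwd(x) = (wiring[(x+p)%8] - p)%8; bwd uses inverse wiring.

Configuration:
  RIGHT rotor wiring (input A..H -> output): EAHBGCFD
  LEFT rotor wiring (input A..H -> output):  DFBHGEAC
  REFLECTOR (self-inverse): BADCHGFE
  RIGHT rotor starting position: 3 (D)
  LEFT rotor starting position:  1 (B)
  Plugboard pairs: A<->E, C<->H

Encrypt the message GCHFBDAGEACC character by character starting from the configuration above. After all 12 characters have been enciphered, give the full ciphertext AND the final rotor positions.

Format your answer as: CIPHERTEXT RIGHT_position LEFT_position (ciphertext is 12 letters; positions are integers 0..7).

Char 1 ('G'): step: R->4, L=1; G->plug->G->R->D->L->F->refl->G->L'->C->R'->A->plug->E
Char 2 ('C'): step: R->5, L=1; C->plug->H->R->B->L->A->refl->B->L'->G->R'->C->plug->H
Char 3 ('H'): step: R->6, L=1; H->plug->C->R->G->L->B->refl->A->L'->B->R'->E->plug->A
Char 4 ('F'): step: R->7, L=1; F->plug->F->R->H->L->C->refl->D->L'->E->R'->A->plug->E
Char 5 ('B'): step: R->0, L->2 (L advanced); B->plug->B->R->A->L->H->refl->E->L'->C->R'->F->plug->F
Char 6 ('D'): step: R->1, L=2; D->plug->D->R->F->L->A->refl->B->L'->G->R'->B->plug->B
Char 7 ('A'): step: R->2, L=2; A->plug->E->R->D->L->C->refl->D->L'->H->R'->B->plug->B
Char 8 ('G'): step: R->3, L=2; G->plug->G->R->F->L->A->refl->B->L'->G->R'->A->plug->E
Char 9 ('E'): step: R->4, L=2; E->plug->A->R->C->L->E->refl->H->L'->A->R'->E->plug->A
Char 10 ('A'): step: R->5, L=2; A->plug->E->R->D->L->C->refl->D->L'->H->R'->D->plug->D
Char 11 ('C'): step: R->6, L=2; C->plug->H->R->E->L->G->refl->F->L'->B->R'->E->plug->A
Char 12 ('C'): step: R->7, L=2; C->plug->H->R->G->L->B->refl->A->L'->F->R'->B->plug->B
Final: ciphertext=EHAEFBBEADAB, RIGHT=7, LEFT=2

Answer: EHAEFBBEADAB 7 2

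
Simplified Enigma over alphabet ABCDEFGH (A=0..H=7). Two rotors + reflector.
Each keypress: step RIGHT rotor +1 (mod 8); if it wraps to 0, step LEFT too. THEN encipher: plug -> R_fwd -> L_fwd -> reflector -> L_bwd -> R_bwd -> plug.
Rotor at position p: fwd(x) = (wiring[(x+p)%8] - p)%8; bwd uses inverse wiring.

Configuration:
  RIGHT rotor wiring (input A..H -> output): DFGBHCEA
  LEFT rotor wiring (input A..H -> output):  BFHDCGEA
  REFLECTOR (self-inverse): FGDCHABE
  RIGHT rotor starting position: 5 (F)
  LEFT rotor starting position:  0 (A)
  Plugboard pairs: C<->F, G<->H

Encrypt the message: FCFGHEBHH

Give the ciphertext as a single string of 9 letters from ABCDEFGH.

Char 1 ('F'): step: R->6, L=0; F->plug->C->R->F->L->G->refl->B->L'->A->R'->E->plug->E
Char 2 ('C'): step: R->7, L=0; C->plug->F->R->A->L->B->refl->G->L'->F->R'->H->plug->G
Char 3 ('F'): step: R->0, L->1 (L advanced); F->plug->C->R->G->L->H->refl->E->L'->A->R'->H->plug->G
Char 4 ('G'): step: R->1, L=1; G->plug->H->R->C->L->C->refl->D->L'->F->R'->B->plug->B
Char 5 ('H'): step: R->2, L=1; H->plug->G->R->B->L->G->refl->B->L'->D->R'->H->plug->G
Char 6 ('E'): step: R->3, L=1; E->plug->E->R->F->L->D->refl->C->L'->C->R'->G->plug->H
Char 7 ('B'): step: R->4, L=1; B->plug->B->R->G->L->H->refl->E->L'->A->R'->C->plug->F
Char 8 ('H'): step: R->5, L=1; H->plug->G->R->E->L->F->refl->A->L'->H->R'->B->plug->B
Char 9 ('H'): step: R->6, L=1; H->plug->G->R->B->L->G->refl->B->L'->D->R'->F->plug->C

Answer: EGGBGHFBC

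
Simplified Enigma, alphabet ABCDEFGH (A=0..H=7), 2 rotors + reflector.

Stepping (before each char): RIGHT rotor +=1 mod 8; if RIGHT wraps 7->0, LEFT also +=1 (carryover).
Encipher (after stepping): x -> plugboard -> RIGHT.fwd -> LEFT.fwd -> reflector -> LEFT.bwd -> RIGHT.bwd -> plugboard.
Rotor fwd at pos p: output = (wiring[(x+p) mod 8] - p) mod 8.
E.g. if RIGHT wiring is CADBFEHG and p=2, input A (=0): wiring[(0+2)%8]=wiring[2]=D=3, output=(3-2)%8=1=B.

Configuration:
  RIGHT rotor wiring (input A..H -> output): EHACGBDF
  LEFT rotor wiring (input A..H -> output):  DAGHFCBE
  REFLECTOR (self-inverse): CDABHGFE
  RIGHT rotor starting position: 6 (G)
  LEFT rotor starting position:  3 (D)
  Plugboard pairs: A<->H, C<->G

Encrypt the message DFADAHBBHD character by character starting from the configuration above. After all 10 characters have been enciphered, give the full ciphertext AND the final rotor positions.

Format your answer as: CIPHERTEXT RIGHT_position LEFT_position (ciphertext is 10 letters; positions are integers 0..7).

Answer: BDHBCDFCEF 0 5

Derivation:
Char 1 ('D'): step: R->7, L=3; D->plug->D->R->B->L->C->refl->A->L'->F->R'->B->plug->B
Char 2 ('F'): step: R->0, L->4 (L advanced); F->plug->F->R->B->L->G->refl->F->L'->C->R'->D->plug->D
Char 3 ('A'): step: R->1, L=4; A->plug->H->R->D->L->A->refl->C->L'->G->R'->A->plug->H
Char 4 ('D'): step: R->2, L=4; D->plug->D->R->H->L->D->refl->B->L'->A->R'->B->plug->B
Char 5 ('A'): step: R->3, L=4; A->plug->H->R->F->L->E->refl->H->L'->E->R'->G->plug->C
Char 6 ('H'): step: R->4, L=4; H->plug->A->R->C->L->F->refl->G->L'->B->R'->D->plug->D
Char 7 ('B'): step: R->5, L=4; B->plug->B->R->G->L->C->refl->A->L'->D->R'->F->plug->F
Char 8 ('B'): step: R->6, L=4; B->plug->B->R->H->L->D->refl->B->L'->A->R'->G->plug->C
Char 9 ('H'): step: R->7, L=4; H->plug->A->R->G->L->C->refl->A->L'->D->R'->E->plug->E
Char 10 ('D'): step: R->0, L->5 (L advanced); D->plug->D->R->C->L->H->refl->E->L'->B->R'->F->plug->F
Final: ciphertext=BDHBCDFCEF, RIGHT=0, LEFT=5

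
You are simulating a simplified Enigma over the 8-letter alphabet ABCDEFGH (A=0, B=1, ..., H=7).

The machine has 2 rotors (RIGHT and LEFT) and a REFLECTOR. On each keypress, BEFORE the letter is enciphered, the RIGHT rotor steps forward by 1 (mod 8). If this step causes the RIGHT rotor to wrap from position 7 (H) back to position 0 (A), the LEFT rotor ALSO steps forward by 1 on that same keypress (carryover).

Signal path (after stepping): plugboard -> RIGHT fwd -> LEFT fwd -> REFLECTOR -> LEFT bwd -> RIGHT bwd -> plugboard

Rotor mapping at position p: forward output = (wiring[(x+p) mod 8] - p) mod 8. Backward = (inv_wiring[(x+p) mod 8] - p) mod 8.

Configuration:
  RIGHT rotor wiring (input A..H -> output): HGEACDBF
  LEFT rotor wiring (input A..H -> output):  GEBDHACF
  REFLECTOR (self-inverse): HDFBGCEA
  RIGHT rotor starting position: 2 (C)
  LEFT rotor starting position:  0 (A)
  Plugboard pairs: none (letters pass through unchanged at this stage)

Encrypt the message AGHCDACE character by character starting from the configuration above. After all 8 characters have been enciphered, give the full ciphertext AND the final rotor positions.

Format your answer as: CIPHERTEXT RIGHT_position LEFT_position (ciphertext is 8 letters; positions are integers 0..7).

Answer: FDBDGEEA 2 1

Derivation:
Char 1 ('A'): step: R->3, L=0; A->plug->A->R->F->L->A->refl->H->L'->E->R'->F->plug->F
Char 2 ('G'): step: R->4, L=0; G->plug->G->R->A->L->G->refl->E->L'->B->R'->D->plug->D
Char 3 ('H'): step: R->5, L=0; H->plug->H->R->F->L->A->refl->H->L'->E->R'->B->plug->B
Char 4 ('C'): step: R->6, L=0; C->plug->C->R->B->L->E->refl->G->L'->A->R'->D->plug->D
Char 5 ('D'): step: R->7, L=0; D->plug->D->R->F->L->A->refl->H->L'->E->R'->G->plug->G
Char 6 ('A'): step: R->0, L->1 (L advanced); A->plug->A->R->H->L->F->refl->C->L'->C->R'->E->plug->E
Char 7 ('C'): step: R->1, L=1; C->plug->C->R->H->L->F->refl->C->L'->C->R'->E->plug->E
Char 8 ('E'): step: R->2, L=1; E->plug->E->R->H->L->F->refl->C->L'->C->R'->A->plug->A
Final: ciphertext=FDBDGEEA, RIGHT=2, LEFT=1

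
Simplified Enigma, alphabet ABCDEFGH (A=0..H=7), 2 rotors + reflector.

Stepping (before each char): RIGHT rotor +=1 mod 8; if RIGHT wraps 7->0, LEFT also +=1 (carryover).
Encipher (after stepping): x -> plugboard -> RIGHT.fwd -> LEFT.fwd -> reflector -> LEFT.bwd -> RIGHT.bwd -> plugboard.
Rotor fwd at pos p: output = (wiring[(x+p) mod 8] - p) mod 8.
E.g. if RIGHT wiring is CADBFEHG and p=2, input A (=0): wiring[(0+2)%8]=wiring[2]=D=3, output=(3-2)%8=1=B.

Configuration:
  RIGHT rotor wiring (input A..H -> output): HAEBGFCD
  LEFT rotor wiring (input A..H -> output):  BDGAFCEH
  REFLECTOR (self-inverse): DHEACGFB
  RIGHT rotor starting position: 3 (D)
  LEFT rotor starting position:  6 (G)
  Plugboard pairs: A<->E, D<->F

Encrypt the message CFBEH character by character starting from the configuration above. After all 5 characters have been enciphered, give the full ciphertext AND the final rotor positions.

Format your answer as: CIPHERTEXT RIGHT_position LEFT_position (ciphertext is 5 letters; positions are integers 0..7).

Char 1 ('C'): step: R->4, L=6; C->plug->C->R->G->L->H->refl->B->L'->B->R'->B->plug->B
Char 2 ('F'): step: R->5, L=6; F->plug->D->R->C->L->D->refl->A->L'->E->R'->G->plug->G
Char 3 ('B'): step: R->6, L=6; B->plug->B->R->F->L->C->refl->E->L'->H->R'->H->plug->H
Char 4 ('E'): step: R->7, L=6; E->plug->A->R->E->L->A->refl->D->L'->C->R'->E->plug->A
Char 5 ('H'): step: R->0, L->7 (L advanced); H->plug->H->R->D->L->H->refl->B->L'->E->R'->C->plug->C
Final: ciphertext=BGHAC, RIGHT=0, LEFT=7

Answer: BGHAC 0 7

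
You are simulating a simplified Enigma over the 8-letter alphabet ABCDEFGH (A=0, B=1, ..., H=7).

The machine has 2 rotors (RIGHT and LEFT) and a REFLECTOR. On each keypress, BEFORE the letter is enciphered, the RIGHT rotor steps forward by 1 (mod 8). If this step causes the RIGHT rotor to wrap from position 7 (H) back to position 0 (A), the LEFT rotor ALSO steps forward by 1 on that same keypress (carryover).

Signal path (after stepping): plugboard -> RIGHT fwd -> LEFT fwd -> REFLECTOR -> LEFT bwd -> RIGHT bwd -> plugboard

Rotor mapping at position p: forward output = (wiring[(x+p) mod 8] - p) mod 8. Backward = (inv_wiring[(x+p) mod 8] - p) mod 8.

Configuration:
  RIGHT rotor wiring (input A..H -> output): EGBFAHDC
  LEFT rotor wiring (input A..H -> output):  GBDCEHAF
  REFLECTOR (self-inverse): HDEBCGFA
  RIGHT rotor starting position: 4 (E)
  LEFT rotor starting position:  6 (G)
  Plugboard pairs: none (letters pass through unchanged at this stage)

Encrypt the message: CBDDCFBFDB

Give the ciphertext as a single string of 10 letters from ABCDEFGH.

Answer: GCFEDDDBFF

Derivation:
Char 1 ('C'): step: R->5, L=6; C->plug->C->R->F->L->E->refl->C->L'->A->R'->G->plug->G
Char 2 ('B'): step: R->6, L=6; B->plug->B->R->E->L->F->refl->G->L'->G->R'->C->plug->C
Char 3 ('D'): step: R->7, L=6; D->plug->D->R->C->L->A->refl->H->L'->B->R'->F->plug->F
Char 4 ('D'): step: R->0, L->7 (L advanced); D->plug->D->R->F->L->F->refl->G->L'->A->R'->E->plug->E
Char 5 ('C'): step: R->1, L=7; C->plug->C->R->E->L->D->refl->B->L'->H->R'->D->plug->D
Char 6 ('F'): step: R->2, L=7; F->plug->F->R->A->L->G->refl->F->L'->F->R'->D->plug->D
Char 7 ('B'): step: R->3, L=7; B->plug->B->R->F->L->F->refl->G->L'->A->R'->D->plug->D
Char 8 ('F'): step: R->4, L=7; F->plug->F->R->C->L->C->refl->E->L'->D->R'->B->plug->B
Char 9 ('D'): step: R->5, L=7; D->plug->D->R->H->L->B->refl->D->L'->E->R'->F->plug->F
Char 10 ('B'): step: R->6, L=7; B->plug->B->R->E->L->D->refl->B->L'->H->R'->F->plug->F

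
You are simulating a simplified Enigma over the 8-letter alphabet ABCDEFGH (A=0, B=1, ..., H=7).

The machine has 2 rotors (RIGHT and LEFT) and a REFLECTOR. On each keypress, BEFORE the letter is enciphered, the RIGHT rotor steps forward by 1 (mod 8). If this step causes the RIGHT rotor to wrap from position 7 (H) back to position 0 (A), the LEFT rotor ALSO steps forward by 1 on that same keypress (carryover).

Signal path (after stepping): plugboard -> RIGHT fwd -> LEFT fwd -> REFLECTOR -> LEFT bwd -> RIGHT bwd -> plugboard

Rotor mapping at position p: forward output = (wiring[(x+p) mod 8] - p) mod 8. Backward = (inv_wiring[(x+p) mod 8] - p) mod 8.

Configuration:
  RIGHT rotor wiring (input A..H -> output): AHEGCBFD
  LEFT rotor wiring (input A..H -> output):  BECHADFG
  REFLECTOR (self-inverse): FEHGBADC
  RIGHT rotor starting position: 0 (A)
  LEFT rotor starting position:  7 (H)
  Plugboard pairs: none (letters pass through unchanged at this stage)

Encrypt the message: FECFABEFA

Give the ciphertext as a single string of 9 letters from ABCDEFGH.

Char 1 ('F'): step: R->1, L=7; F->plug->F->R->E->L->A->refl->F->L'->C->R'->G->plug->G
Char 2 ('E'): step: R->2, L=7; E->plug->E->R->D->L->D->refl->G->L'->H->R'->D->plug->D
Char 3 ('C'): step: R->3, L=7; C->plug->C->R->G->L->E->refl->B->L'->F->R'->F->plug->F
Char 4 ('F'): step: R->4, L=7; F->plug->F->R->D->L->D->refl->G->L'->H->R'->D->plug->D
Char 5 ('A'): step: R->5, L=7; A->plug->A->R->E->L->A->refl->F->L'->C->R'->E->plug->E
Char 6 ('B'): step: R->6, L=7; B->plug->B->R->F->L->B->refl->E->L'->G->R'->E->plug->E
Char 7 ('E'): step: R->7, L=7; E->plug->E->R->H->L->G->refl->D->L'->D->R'->F->plug->F
Char 8 ('F'): step: R->0, L->0 (L advanced); F->plug->F->R->B->L->E->refl->B->L'->A->R'->A->plug->A
Char 9 ('A'): step: R->1, L=0; A->plug->A->R->G->L->F->refl->A->L'->E->R'->F->plug->F

Answer: GDFDEEFAF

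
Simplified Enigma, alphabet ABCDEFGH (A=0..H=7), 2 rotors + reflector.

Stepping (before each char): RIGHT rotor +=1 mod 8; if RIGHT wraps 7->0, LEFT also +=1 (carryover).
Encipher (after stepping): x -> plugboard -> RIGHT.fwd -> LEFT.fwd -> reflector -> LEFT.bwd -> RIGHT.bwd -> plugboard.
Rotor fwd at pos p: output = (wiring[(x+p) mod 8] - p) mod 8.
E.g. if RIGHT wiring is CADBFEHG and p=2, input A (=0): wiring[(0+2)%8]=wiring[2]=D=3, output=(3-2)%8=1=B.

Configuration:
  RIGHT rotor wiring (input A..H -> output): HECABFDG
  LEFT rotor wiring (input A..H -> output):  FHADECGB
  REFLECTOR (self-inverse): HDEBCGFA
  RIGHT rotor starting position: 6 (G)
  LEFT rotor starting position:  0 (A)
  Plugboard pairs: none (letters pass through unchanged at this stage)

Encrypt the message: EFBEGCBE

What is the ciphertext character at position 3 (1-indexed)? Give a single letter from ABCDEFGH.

Char 1 ('E'): step: R->7, L=0; E->plug->E->R->B->L->H->refl->A->L'->C->R'->F->plug->F
Char 2 ('F'): step: R->0, L->1 (L advanced); F->plug->F->R->F->L->F->refl->G->L'->A->R'->D->plug->D
Char 3 ('B'): step: R->1, L=1; B->plug->B->R->B->L->H->refl->A->L'->G->R'->H->plug->H

H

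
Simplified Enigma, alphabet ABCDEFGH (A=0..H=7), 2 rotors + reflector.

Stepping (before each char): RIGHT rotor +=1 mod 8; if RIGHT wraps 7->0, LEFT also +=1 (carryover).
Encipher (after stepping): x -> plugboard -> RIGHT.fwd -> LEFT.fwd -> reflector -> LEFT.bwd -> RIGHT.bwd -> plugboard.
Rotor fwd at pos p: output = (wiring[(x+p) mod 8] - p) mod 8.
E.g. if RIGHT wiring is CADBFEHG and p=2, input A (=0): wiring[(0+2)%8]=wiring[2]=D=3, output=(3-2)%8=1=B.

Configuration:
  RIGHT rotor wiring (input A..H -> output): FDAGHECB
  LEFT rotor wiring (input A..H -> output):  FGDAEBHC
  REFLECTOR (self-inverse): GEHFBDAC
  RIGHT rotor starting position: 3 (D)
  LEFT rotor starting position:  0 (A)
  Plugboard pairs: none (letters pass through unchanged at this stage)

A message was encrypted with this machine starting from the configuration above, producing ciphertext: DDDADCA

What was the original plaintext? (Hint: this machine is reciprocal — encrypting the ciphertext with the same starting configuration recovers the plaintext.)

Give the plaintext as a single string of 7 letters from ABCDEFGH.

Char 1 ('D'): step: R->4, L=0; D->plug->D->R->F->L->B->refl->E->L'->E->R'->G->plug->G
Char 2 ('D'): step: R->5, L=0; D->plug->D->R->A->L->F->refl->D->L'->C->R'->H->plug->H
Char 3 ('D'): step: R->6, L=0; D->plug->D->R->F->L->B->refl->E->L'->E->R'->A->plug->A
Char 4 ('A'): step: R->7, L=0; A->plug->A->R->C->L->D->refl->F->L'->A->R'->F->plug->F
Char 5 ('D'): step: R->0, L->1 (L advanced); D->plug->D->R->G->L->B->refl->E->L'->H->R'->E->plug->E
Char 6 ('C'): step: R->1, L=1; C->plug->C->R->F->L->G->refl->A->L'->E->R'->H->plug->H
Char 7 ('A'): step: R->2, L=1; A->plug->A->R->G->L->B->refl->E->L'->H->R'->F->plug->F

Answer: GHAFEHF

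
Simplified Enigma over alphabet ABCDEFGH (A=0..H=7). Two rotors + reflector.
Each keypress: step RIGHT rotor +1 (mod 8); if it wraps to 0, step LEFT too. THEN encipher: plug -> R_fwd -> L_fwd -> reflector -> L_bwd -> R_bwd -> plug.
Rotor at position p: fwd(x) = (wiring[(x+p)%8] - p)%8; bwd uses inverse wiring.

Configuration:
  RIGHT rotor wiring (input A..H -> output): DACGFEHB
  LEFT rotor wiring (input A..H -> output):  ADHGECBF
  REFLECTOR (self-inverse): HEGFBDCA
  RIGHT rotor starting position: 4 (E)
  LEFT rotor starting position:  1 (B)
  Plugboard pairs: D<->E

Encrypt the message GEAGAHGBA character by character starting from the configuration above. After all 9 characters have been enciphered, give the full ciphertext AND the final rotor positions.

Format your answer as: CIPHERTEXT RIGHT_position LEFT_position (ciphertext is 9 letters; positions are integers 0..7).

Answer: HBEHBEFEG 5 2

Derivation:
Char 1 ('G'): step: R->5, L=1; G->plug->G->R->B->L->G->refl->C->L'->A->R'->H->plug->H
Char 2 ('E'): step: R->6, L=1; E->plug->D->R->C->L->F->refl->D->L'->D->R'->B->plug->B
Char 3 ('A'): step: R->7, L=1; A->plug->A->R->C->L->F->refl->D->L'->D->R'->D->plug->E
Char 4 ('G'): step: R->0, L->2 (L advanced); G->plug->G->R->H->L->B->refl->E->L'->B->R'->H->plug->H
Char 5 ('A'): step: R->1, L=2; A->plug->A->R->H->L->B->refl->E->L'->B->R'->B->plug->B
Char 6 ('H'): step: R->2, L=2; H->plug->H->R->G->L->G->refl->C->L'->C->R'->D->plug->E
Char 7 ('G'): step: R->3, L=2; G->plug->G->R->F->L->D->refl->F->L'->A->R'->F->plug->F
Char 8 ('B'): step: R->4, L=2; B->plug->B->R->A->L->F->refl->D->L'->F->R'->D->plug->E
Char 9 ('A'): step: R->5, L=2; A->plug->A->R->H->L->B->refl->E->L'->B->R'->G->plug->G
Final: ciphertext=HBEHBEFEG, RIGHT=5, LEFT=2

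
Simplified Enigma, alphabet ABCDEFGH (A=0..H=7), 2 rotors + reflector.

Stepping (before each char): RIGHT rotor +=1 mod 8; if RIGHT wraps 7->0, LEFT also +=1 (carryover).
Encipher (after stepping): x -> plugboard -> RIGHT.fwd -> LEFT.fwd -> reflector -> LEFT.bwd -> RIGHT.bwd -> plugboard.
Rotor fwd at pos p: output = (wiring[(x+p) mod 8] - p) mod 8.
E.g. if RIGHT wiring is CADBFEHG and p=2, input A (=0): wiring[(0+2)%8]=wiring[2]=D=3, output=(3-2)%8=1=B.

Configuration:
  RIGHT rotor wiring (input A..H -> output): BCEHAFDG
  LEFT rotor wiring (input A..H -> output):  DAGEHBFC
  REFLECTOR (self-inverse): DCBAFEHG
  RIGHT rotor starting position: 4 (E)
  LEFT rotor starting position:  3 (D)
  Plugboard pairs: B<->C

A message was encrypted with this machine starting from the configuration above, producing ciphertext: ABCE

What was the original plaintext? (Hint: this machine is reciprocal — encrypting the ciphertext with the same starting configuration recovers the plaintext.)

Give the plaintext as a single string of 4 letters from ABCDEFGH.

Answer: HCHD

Derivation:
Char 1 ('A'): step: R->5, L=3; A->plug->A->R->A->L->B->refl->C->L'->D->R'->H->plug->H
Char 2 ('B'): step: R->6, L=3; B->plug->C->R->D->L->C->refl->B->L'->A->R'->B->plug->C
Char 3 ('C'): step: R->7, L=3; C->plug->B->R->C->L->G->refl->H->L'->E->R'->H->plug->H
Char 4 ('E'): step: R->0, L->4 (L advanced); E->plug->E->R->A->L->D->refl->A->L'->H->R'->D->plug->D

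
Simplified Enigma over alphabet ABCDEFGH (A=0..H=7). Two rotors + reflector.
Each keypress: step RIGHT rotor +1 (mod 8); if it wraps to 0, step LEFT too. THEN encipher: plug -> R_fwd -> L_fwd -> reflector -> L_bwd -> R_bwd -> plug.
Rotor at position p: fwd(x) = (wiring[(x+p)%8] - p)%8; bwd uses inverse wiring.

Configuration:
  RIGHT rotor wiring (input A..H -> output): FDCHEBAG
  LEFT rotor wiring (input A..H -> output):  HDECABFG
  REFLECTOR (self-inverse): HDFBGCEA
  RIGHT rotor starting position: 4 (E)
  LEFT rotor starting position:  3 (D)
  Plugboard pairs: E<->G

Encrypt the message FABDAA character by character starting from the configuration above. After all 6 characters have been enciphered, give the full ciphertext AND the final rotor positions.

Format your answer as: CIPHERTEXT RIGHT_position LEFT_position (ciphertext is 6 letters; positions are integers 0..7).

Answer: EDGEHD 2 4

Derivation:
Char 1 ('F'): step: R->5, L=3; F->plug->F->R->F->L->E->refl->G->L'->C->R'->G->plug->E
Char 2 ('A'): step: R->6, L=3; A->plug->A->R->C->L->G->refl->E->L'->F->R'->D->plug->D
Char 3 ('B'): step: R->7, L=3; B->plug->B->R->G->L->A->refl->H->L'->A->R'->E->plug->G
Char 4 ('D'): step: R->0, L->4 (L advanced); D->plug->D->R->H->L->G->refl->E->L'->A->R'->G->plug->E
Char 5 ('A'): step: R->1, L=4; A->plug->A->R->C->L->B->refl->D->L'->E->R'->H->plug->H
Char 6 ('A'): step: R->2, L=4; A->plug->A->R->A->L->E->refl->G->L'->H->R'->D->plug->D
Final: ciphertext=EDGEHD, RIGHT=2, LEFT=4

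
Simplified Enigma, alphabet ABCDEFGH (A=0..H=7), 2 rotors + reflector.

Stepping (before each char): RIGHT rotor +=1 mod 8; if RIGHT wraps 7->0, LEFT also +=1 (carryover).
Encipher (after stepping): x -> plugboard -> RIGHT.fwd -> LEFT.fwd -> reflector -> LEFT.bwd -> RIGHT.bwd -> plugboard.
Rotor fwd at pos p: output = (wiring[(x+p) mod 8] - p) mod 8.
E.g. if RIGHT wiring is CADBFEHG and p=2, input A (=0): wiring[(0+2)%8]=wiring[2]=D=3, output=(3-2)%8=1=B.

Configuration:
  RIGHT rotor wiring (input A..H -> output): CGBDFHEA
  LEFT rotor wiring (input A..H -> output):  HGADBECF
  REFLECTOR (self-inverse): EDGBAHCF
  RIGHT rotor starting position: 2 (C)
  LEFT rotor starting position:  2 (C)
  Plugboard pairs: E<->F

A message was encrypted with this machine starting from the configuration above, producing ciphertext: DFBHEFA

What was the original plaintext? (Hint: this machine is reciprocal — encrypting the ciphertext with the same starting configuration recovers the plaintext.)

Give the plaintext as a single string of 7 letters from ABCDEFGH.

Char 1 ('D'): step: R->3, L=2; D->plug->D->R->B->L->B->refl->D->L'->F->R'->E->plug->F
Char 2 ('F'): step: R->4, L=2; F->plug->E->R->G->L->F->refl->H->L'->C->R'->F->plug->E
Char 3 ('B'): step: R->5, L=2; B->plug->B->R->H->L->E->refl->A->L'->E->R'->F->plug->E
Char 4 ('H'): step: R->6, L=2; H->plug->H->R->B->L->B->refl->D->L'->F->R'->F->plug->E
Char 5 ('E'): step: R->7, L=2; E->plug->F->R->G->L->F->refl->H->L'->C->R'->D->plug->D
Char 6 ('F'): step: R->0, L->3 (L advanced); F->plug->E->R->F->L->E->refl->A->L'->A->R'->H->plug->H
Char 7 ('A'): step: R->1, L=3; A->plug->A->R->F->L->E->refl->A->L'->A->R'->B->plug->B

Answer: FEEEDHB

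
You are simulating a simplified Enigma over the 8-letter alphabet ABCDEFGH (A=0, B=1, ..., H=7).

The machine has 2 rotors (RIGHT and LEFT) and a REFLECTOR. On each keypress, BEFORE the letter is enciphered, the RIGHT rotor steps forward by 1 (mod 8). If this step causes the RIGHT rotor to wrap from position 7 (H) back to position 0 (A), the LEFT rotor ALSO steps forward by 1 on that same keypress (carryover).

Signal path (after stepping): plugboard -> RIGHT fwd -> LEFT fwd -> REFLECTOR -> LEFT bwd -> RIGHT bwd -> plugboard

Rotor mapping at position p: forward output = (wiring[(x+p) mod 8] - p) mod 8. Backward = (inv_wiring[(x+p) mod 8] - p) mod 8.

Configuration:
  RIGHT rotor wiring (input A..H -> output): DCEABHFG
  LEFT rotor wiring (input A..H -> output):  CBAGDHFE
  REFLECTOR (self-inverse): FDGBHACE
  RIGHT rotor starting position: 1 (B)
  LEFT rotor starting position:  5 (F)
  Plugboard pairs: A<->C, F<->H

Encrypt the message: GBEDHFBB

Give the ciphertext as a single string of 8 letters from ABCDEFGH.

Answer: ECGEDDDA

Derivation:
Char 1 ('G'): step: R->2, L=5; G->plug->G->R->B->L->A->refl->F->L'->D->R'->E->plug->E
Char 2 ('B'): step: R->3, L=5; B->plug->B->R->G->L->B->refl->D->L'->F->R'->A->plug->C
Char 3 ('E'): step: R->4, L=5; E->plug->E->R->H->L->G->refl->C->L'->A->R'->G->plug->G
Char 4 ('D'): step: R->5, L=5; D->plug->D->R->G->L->B->refl->D->L'->F->R'->E->plug->E
Char 5 ('H'): step: R->6, L=5; H->plug->F->R->C->L->H->refl->E->L'->E->R'->D->plug->D
Char 6 ('F'): step: R->7, L=5; F->plug->H->R->G->L->B->refl->D->L'->F->R'->D->plug->D
Char 7 ('B'): step: R->0, L->6 (L advanced); B->plug->B->R->C->L->E->refl->H->L'->A->R'->D->plug->D
Char 8 ('B'): step: R->1, L=6; B->plug->B->R->D->L->D->refl->B->L'->H->R'->C->plug->A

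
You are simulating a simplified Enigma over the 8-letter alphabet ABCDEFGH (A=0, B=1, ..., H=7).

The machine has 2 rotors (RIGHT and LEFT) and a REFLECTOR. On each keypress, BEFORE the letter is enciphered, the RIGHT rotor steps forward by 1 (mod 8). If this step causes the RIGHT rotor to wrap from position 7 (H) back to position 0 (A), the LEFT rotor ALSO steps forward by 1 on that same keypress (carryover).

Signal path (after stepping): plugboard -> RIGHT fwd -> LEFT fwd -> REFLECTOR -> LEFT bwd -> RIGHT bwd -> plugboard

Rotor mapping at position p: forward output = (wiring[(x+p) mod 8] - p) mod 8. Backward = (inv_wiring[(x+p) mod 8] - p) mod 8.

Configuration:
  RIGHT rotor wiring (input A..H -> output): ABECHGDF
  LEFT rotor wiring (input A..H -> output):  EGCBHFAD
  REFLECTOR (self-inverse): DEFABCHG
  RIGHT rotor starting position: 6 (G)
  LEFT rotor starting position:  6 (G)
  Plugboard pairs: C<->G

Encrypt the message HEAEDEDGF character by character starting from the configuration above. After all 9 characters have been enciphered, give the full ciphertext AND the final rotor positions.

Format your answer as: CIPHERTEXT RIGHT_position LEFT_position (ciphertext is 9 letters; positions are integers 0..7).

Char 1 ('H'): step: R->7, L=6; H->plug->H->R->E->L->E->refl->B->L'->G->R'->A->plug->A
Char 2 ('E'): step: R->0, L->7 (L advanced); E->plug->E->R->H->L->B->refl->E->L'->A->R'->A->plug->A
Char 3 ('A'): step: R->1, L=7; A->plug->A->R->A->L->E->refl->B->L'->H->R'->H->plug->H
Char 4 ('E'): step: R->2, L=7; E->plug->E->R->B->L->F->refl->C->L'->E->R'->D->plug->D
Char 5 ('D'): step: R->3, L=7; D->plug->D->R->A->L->E->refl->B->L'->H->R'->A->plug->A
Char 6 ('E'): step: R->4, L=7; E->plug->E->R->E->L->C->refl->F->L'->B->R'->D->plug->D
Char 7 ('D'): step: R->5, L=7; D->plug->D->R->D->L->D->refl->A->L'->F->R'->G->plug->C
Char 8 ('G'): step: R->6, L=7; G->plug->C->R->C->L->H->refl->G->L'->G->R'->E->plug->E
Char 9 ('F'): step: R->7, L=7; F->plug->F->R->A->L->E->refl->B->L'->H->R'->G->plug->C
Final: ciphertext=AAHDADCEC, RIGHT=7, LEFT=7

Answer: AAHDADCEC 7 7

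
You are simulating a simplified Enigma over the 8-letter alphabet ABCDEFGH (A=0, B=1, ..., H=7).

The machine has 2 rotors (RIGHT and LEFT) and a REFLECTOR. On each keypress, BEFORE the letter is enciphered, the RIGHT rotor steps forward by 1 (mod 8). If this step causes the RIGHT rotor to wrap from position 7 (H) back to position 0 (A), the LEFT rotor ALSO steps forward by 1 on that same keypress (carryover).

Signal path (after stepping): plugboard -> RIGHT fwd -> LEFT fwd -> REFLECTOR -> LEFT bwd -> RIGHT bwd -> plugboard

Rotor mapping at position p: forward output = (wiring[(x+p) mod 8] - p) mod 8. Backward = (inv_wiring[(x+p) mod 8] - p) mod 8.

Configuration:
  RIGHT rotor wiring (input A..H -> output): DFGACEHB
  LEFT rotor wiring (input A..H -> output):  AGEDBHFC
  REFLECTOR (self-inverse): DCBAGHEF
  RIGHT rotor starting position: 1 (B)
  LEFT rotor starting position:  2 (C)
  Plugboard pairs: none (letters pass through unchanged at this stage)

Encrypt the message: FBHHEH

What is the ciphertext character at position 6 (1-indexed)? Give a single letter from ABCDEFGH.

Char 1 ('F'): step: R->2, L=2; F->plug->F->R->H->L->E->refl->G->L'->G->R'->B->plug->B
Char 2 ('B'): step: R->3, L=2; B->plug->B->R->H->L->E->refl->G->L'->G->R'->E->plug->E
Char 3 ('H'): step: R->4, L=2; H->plug->H->R->E->L->D->refl->A->L'->F->R'->D->plug->D
Char 4 ('H'): step: R->5, L=2; H->plug->H->R->F->L->A->refl->D->L'->E->R'->C->plug->C
Char 5 ('E'): step: R->6, L=2; E->plug->E->R->A->L->C->refl->B->L'->B->R'->A->plug->A
Char 6 ('H'): step: R->7, L=2; H->plug->H->R->A->L->C->refl->B->L'->B->R'->E->plug->E

E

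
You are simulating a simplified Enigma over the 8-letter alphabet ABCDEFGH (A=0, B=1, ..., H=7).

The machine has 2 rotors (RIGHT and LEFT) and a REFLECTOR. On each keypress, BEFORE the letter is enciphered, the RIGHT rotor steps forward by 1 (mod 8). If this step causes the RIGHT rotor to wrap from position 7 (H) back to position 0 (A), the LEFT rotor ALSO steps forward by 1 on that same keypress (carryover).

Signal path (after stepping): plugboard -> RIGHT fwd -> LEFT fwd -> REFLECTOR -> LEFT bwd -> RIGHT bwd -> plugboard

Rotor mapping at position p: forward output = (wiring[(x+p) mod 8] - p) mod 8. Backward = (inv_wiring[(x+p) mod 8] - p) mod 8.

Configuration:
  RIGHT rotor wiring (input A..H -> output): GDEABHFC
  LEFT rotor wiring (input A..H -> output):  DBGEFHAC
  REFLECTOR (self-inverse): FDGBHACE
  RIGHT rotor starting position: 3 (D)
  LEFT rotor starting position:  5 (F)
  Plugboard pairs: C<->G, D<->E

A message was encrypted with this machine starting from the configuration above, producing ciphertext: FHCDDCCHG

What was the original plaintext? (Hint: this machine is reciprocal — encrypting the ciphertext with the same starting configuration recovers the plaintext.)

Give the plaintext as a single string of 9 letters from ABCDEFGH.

Char 1 ('F'): step: R->4, L=5; F->plug->F->R->H->L->A->refl->F->L'->C->R'->E->plug->D
Char 2 ('H'): step: R->5, L=5; H->plug->H->R->E->L->E->refl->H->L'->G->R'->E->plug->D
Char 3 ('C'): step: R->6, L=5; C->plug->G->R->D->L->G->refl->C->L'->A->R'->C->plug->G
Char 4 ('D'): step: R->7, L=5; D->plug->E->R->B->L->D->refl->B->L'->F->R'->D->plug->E
Char 5 ('D'): step: R->0, L->6 (L advanced); D->plug->E->R->B->L->E->refl->H->L'->G->R'->A->plug->A
Char 6 ('C'): step: R->1, L=6; C->plug->G->R->B->L->E->refl->H->L'->G->R'->E->plug->D
Char 7 ('C'): step: R->2, L=6; C->plug->G->R->E->L->A->refl->F->L'->C->R'->A->plug->A
Char 8 ('H'): step: R->3, L=6; H->plug->H->R->B->L->E->refl->H->L'->G->R'->B->plug->B
Char 9 ('G'): step: R->4, L=6; G->plug->C->R->B->L->E->refl->H->L'->G->R'->D->plug->E

Answer: DDGEADABE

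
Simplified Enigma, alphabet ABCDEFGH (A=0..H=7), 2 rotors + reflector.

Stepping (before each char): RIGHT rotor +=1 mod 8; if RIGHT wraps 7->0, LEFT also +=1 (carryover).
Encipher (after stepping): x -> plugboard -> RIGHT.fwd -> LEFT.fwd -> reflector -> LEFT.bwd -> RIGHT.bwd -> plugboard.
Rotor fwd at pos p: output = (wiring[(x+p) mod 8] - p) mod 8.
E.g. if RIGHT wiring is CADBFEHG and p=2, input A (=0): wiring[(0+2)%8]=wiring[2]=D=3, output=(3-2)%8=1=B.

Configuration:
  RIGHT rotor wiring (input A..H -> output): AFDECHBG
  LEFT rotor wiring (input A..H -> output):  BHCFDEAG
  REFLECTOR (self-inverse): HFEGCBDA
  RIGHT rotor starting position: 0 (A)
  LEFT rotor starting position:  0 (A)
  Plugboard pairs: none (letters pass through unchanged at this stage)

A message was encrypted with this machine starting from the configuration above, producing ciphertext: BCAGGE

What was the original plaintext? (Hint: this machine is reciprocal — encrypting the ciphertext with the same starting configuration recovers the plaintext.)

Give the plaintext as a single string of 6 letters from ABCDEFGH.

Answer: GHDEBC

Derivation:
Char 1 ('B'): step: R->1, L=0; B->plug->B->R->C->L->C->refl->E->L'->F->R'->G->plug->G
Char 2 ('C'): step: R->2, L=0; C->plug->C->R->A->L->B->refl->F->L'->D->R'->H->plug->H
Char 3 ('A'): step: R->3, L=0; A->plug->A->R->B->L->H->refl->A->L'->G->R'->D->plug->D
Char 4 ('G'): step: R->4, L=0; G->plug->G->R->H->L->G->refl->D->L'->E->R'->E->plug->E
Char 5 ('G'): step: R->5, L=0; G->plug->G->R->H->L->G->refl->D->L'->E->R'->B->plug->B
Char 6 ('E'): step: R->6, L=0; E->plug->E->R->F->L->E->refl->C->L'->C->R'->C->plug->C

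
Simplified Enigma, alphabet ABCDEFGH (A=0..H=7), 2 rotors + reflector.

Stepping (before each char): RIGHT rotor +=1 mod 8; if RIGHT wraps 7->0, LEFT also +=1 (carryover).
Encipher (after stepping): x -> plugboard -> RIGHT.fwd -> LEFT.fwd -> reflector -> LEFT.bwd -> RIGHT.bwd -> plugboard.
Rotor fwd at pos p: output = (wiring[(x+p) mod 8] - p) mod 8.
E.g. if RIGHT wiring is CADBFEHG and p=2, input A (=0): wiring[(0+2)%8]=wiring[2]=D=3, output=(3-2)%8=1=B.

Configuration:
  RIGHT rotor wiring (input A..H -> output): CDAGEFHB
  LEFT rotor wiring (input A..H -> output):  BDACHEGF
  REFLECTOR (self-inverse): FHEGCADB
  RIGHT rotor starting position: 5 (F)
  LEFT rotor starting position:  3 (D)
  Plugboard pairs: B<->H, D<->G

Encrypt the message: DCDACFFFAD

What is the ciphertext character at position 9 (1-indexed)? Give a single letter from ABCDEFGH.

Char 1 ('D'): step: R->6, L=3; D->plug->G->R->G->L->A->refl->F->L'->H->R'->H->plug->B
Char 2 ('C'): step: R->7, L=3; C->plug->C->R->E->L->C->refl->E->L'->B->R'->D->plug->G
Char 3 ('D'): step: R->0, L->4 (L advanced); D->plug->G->R->H->L->G->refl->D->L'->A->R'->C->plug->C
Char 4 ('A'): step: R->1, L=4; A->plug->A->R->C->L->C->refl->E->L'->G->R'->F->plug->F
Char 5 ('C'): step: R->2, L=4; C->plug->C->R->C->L->C->refl->E->L'->G->R'->A->plug->A
Char 6 ('F'): step: R->3, L=4; F->plug->F->R->H->L->G->refl->D->L'->A->R'->G->plug->D
Char 7 ('F'): step: R->4, L=4; F->plug->F->R->H->L->G->refl->D->L'->A->R'->A->plug->A
Char 8 ('F'): step: R->5, L=4; F->plug->F->R->D->L->B->refl->H->L'->F->R'->D->plug->G
Char 9 ('A'): step: R->6, L=4; A->plug->A->R->B->L->A->refl->F->L'->E->R'->C->plug->C

C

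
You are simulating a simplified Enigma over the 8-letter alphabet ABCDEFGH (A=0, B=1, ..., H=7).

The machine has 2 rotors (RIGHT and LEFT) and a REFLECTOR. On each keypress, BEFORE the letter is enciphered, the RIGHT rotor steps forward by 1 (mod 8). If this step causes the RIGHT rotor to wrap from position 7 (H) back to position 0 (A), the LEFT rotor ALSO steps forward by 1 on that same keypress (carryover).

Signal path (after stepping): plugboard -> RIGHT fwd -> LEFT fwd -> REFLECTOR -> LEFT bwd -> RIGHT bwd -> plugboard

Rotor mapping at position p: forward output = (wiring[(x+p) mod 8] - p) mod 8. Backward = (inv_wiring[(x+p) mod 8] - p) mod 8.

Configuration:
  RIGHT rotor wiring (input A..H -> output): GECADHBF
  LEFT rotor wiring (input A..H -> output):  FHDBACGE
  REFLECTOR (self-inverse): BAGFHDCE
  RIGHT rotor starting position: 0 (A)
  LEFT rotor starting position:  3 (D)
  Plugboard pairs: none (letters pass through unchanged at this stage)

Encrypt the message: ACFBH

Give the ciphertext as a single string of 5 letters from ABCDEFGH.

Answer: BFGDA

Derivation:
Char 1 ('A'): step: R->1, L=3; A->plug->A->R->D->L->D->refl->F->L'->B->R'->B->plug->B
Char 2 ('C'): step: R->2, L=3; C->plug->C->R->B->L->F->refl->D->L'->D->R'->F->plug->F
Char 3 ('F'): step: R->3, L=3; F->plug->F->R->D->L->D->refl->F->L'->B->R'->G->plug->G
Char 4 ('B'): step: R->4, L=3; B->plug->B->R->D->L->D->refl->F->L'->B->R'->D->plug->D
Char 5 ('H'): step: R->5, L=3; H->plug->H->R->G->L->E->refl->H->L'->C->R'->A->plug->A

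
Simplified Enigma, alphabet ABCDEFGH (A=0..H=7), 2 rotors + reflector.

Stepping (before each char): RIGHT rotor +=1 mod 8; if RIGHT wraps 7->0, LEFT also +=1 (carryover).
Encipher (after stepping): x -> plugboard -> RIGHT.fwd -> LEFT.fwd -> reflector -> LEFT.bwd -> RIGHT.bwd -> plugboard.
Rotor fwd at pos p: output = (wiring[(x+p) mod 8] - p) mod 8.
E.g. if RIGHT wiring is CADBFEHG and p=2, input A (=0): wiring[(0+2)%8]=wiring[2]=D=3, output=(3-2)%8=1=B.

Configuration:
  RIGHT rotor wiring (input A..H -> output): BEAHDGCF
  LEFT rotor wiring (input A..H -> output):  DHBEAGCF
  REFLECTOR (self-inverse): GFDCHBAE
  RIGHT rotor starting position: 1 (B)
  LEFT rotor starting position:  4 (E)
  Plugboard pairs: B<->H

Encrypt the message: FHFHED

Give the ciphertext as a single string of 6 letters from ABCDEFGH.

Char 1 ('F'): step: R->2, L=4; F->plug->F->R->D->L->B->refl->F->L'->G->R'->A->plug->A
Char 2 ('H'): step: R->3, L=4; H->plug->B->R->A->L->E->refl->H->L'->E->R'->A->plug->A
Char 3 ('F'): step: R->4, L=4; F->plug->F->R->A->L->E->refl->H->L'->E->R'->G->plug->G
Char 4 ('H'): step: R->5, L=4; H->plug->B->R->F->L->D->refl->C->L'->B->R'->A->plug->A
Char 5 ('E'): step: R->6, L=4; E->plug->E->R->C->L->G->refl->A->L'->H->R'->B->plug->H
Char 6 ('D'): step: R->7, L=4; D->plug->D->R->B->L->C->refl->D->L'->F->R'->C->plug->C

Answer: AAGAHC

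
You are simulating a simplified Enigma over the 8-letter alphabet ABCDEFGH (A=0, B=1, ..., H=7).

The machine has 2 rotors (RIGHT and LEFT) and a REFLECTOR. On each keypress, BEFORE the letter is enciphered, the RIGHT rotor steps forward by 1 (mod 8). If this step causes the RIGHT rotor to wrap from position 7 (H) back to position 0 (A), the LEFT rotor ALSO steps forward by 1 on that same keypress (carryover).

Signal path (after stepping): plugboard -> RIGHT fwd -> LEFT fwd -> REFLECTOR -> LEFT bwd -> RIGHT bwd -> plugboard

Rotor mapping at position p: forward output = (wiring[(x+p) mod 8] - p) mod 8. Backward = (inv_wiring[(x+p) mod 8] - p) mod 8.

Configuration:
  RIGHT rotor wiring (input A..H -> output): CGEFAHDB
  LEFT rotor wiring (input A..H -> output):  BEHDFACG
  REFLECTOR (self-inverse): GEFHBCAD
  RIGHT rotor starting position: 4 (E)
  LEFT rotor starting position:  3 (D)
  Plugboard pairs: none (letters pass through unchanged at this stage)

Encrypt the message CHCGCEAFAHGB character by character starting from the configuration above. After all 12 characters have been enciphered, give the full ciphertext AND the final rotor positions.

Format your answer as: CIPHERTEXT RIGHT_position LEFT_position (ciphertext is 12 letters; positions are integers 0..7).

Char 1 ('C'): step: R->5, L=3; C->plug->C->R->E->L->D->refl->H->L'->D->R'->H->plug->H
Char 2 ('H'): step: R->6, L=3; H->plug->H->R->B->L->C->refl->F->L'->C->R'->G->plug->G
Char 3 ('C'): step: R->7, L=3; C->plug->C->R->H->L->E->refl->B->L'->G->R'->E->plug->E
Char 4 ('G'): step: R->0, L->4 (L advanced); G->plug->G->R->D->L->C->refl->F->L'->E->R'->C->plug->C
Char 5 ('C'): step: R->1, L=4; C->plug->C->R->E->L->F->refl->C->L'->D->R'->B->plug->B
Char 6 ('E'): step: R->2, L=4; E->plug->E->R->B->L->E->refl->B->L'->A->R'->G->plug->G
Char 7 ('A'): step: R->3, L=4; A->plug->A->R->C->L->G->refl->A->L'->F->R'->B->plug->B
Char 8 ('F'): step: R->4, L=4; F->plug->F->R->C->L->G->refl->A->L'->F->R'->D->plug->D
Char 9 ('A'): step: R->5, L=4; A->plug->A->R->C->L->G->refl->A->L'->F->R'->D->plug->D
Char 10 ('H'): step: R->6, L=4; H->plug->H->R->B->L->E->refl->B->L'->A->R'->D->plug->D
Char 11 ('G'): step: R->7, L=4; G->plug->G->R->A->L->B->refl->E->L'->B->R'->F->plug->F
Char 12 ('B'): step: R->0, L->5 (L advanced); B->plug->B->R->G->L->G->refl->A->L'->H->R'->F->plug->F
Final: ciphertext=HGECBGBDDDFF, RIGHT=0, LEFT=5

Answer: HGECBGBDDDFF 0 5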